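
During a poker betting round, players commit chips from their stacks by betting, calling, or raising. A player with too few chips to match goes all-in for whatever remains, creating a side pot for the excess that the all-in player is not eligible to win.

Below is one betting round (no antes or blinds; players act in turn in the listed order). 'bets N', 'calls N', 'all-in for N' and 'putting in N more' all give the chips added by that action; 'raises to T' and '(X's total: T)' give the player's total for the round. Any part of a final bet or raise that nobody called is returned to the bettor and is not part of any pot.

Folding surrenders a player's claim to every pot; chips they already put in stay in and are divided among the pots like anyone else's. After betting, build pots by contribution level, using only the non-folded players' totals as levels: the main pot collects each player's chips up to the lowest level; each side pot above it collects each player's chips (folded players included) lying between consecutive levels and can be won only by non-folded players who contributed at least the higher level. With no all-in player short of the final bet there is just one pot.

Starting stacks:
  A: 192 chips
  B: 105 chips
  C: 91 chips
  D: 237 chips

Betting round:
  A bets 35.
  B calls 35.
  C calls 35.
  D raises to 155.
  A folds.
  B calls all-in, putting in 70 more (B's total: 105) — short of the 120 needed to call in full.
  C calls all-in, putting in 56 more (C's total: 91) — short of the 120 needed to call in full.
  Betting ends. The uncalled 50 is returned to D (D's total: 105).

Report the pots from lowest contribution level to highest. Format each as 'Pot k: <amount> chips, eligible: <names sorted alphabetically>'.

Contributions (after 50 returned to D): A=35, B=105, C=91, D=105
Folded: A
Pot levels (distinct totals of non-folded players): 91, 105
Layer 1-91: A 35 + B 91 + C 91 + D 91 = 308 chips; eligible B, C, D
Layer 92-105: 14 each from B, D = 14*2 = 28 chips; eligible B, D

Pot 1: 308 chips, eligible: B, C, D
Pot 2: 28 chips, eligible: B, D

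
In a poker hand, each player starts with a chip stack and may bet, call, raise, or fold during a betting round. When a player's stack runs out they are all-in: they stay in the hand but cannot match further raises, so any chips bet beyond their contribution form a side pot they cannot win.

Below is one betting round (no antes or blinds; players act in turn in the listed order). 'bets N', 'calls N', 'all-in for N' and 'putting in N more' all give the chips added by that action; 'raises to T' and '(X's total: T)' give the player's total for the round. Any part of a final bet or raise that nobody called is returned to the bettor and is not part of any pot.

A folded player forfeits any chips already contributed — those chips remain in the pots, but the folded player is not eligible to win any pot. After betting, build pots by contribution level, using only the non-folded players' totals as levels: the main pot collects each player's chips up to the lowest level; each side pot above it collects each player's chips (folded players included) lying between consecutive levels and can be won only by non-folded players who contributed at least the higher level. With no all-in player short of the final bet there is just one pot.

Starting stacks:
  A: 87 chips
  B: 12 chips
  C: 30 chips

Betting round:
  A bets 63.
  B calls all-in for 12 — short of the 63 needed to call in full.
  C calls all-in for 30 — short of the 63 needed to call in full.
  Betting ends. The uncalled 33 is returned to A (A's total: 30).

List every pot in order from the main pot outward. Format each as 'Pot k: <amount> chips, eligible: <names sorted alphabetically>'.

Pot 1: 36 chips, eligible: A, B, C
Pot 2: 36 chips, eligible: A, C

Derivation:
Contributions (after 33 returned to A): A=30, B=12, C=30
Pot levels (distinct totals of non-folded players): 12, 30
Layer 1-12: 12 each from A, B, C = 12*3 = 36 chips; eligible A, B, C
Layer 13-30: 18 each from A, C = 18*2 = 36 chips; eligible A, C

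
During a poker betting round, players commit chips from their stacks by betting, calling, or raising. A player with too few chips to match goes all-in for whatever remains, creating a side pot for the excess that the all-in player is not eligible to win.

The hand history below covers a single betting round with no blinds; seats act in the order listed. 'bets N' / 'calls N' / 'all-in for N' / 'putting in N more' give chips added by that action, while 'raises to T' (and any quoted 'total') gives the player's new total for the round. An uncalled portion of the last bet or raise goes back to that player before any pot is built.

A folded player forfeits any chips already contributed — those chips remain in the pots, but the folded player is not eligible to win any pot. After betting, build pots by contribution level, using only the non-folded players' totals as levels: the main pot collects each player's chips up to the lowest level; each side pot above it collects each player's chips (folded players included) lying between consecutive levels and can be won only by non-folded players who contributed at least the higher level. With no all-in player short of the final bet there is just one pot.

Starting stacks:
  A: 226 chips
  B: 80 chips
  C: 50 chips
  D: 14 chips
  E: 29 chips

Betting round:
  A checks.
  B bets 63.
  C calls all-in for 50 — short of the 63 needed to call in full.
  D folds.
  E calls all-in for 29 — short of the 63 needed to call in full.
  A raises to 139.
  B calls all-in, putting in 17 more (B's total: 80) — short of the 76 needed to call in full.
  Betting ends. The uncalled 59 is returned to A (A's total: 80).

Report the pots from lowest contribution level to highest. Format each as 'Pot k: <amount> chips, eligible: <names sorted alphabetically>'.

Pot 1: 116 chips, eligible: A, B, C, E
Pot 2: 63 chips, eligible: A, B, C
Pot 3: 60 chips, eligible: A, B

Derivation:
Contributions (after 59 returned to A): A=80, B=80, C=50, E=29
Folded: D
Pot levels (distinct totals of non-folded players): 29, 50, 80
Layer 1-29: 29 each from A, B, C, E = 29*4 = 116 chips; eligible A, B, C, E
Layer 30-50: 21 each from A, B, C = 21*3 = 63 chips; eligible A, B, C
Layer 51-80: 30 each from A, B = 30*2 = 60 chips; eligible A, B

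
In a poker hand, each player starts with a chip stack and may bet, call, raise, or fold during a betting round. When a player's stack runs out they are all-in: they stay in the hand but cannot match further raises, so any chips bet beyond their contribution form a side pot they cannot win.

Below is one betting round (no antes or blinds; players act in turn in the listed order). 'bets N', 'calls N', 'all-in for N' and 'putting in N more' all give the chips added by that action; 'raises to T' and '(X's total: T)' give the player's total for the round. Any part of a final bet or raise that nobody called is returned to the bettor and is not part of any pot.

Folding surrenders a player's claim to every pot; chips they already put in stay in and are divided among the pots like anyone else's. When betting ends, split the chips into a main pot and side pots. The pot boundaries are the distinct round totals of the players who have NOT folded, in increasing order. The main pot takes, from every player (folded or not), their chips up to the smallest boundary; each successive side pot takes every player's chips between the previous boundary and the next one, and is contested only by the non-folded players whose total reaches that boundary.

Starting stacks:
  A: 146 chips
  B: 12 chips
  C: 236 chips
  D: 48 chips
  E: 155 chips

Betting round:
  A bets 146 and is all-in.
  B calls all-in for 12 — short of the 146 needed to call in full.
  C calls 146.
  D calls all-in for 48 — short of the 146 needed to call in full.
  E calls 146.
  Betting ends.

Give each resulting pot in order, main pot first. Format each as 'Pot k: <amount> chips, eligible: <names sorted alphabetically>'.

Pot 1: 60 chips, eligible: A, B, C, D, E
Pot 2: 144 chips, eligible: A, C, D, E
Pot 3: 294 chips, eligible: A, C, E

Derivation:
Contributions: A=146, B=12, C=146, D=48, E=146
Pot levels (distinct totals of non-folded players): 12, 48, 146
Layer 1-12: 12 each from A, B, C, D, E = 12*5 = 60 chips; eligible A, B, C, D, E
Layer 13-48: 36 each from A, C, D, E = 36*4 = 144 chips; eligible A, C, D, E
Layer 49-146: 98 each from A, C, E = 98*3 = 294 chips; eligible A, C, E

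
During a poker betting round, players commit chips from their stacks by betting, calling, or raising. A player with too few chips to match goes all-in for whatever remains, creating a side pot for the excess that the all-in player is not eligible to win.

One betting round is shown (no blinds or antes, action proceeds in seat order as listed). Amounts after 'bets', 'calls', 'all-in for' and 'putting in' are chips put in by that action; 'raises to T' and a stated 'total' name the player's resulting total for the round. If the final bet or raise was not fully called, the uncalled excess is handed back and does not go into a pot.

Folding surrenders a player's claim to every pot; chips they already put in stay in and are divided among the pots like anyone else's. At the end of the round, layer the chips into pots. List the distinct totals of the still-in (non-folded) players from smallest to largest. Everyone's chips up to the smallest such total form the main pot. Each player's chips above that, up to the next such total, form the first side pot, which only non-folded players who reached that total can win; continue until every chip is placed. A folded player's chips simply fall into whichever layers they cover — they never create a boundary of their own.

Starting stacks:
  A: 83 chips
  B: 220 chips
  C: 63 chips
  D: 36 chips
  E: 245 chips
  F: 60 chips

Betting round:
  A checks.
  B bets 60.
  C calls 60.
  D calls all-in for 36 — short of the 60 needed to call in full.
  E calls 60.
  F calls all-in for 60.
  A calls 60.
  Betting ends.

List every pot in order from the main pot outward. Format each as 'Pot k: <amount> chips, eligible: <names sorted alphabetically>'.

Pot 1: 216 chips, eligible: A, B, C, D, E, F
Pot 2: 120 chips, eligible: A, B, C, E, F

Derivation:
Contributions: A=60, B=60, C=60, D=36, E=60, F=60
Pot levels (distinct totals of non-folded players): 36, 60
Layer 1-36: 36 each from A, B, C, D, E, F = 36*6 = 216 chips; eligible A, B, C, D, E, F
Layer 37-60: 24 each from A, B, C, E, F = 24*5 = 120 chips; eligible A, B, C, E, F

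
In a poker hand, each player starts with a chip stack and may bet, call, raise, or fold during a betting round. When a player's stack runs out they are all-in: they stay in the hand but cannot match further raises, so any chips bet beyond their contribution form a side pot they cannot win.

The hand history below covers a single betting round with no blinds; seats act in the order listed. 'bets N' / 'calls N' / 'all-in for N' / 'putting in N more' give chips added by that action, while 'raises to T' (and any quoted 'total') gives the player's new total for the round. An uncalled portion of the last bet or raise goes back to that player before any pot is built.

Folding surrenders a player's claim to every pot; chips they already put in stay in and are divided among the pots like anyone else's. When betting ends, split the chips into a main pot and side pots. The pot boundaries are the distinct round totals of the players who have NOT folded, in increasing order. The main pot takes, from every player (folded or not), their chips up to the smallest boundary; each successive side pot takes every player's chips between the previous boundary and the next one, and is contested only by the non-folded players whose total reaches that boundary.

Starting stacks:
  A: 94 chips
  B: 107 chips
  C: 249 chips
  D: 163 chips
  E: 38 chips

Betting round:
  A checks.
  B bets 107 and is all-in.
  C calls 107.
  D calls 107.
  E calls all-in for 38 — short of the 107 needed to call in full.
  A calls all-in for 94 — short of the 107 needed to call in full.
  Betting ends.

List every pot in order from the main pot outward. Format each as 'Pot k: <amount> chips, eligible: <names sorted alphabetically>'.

Contributions: A=94, B=107, C=107, D=107, E=38
Pot levels (distinct totals of non-folded players): 38, 94, 107
Layer 1-38: 38 each from A, B, C, D, E = 38*5 = 190 chips; eligible A, B, C, D, E
Layer 39-94: 56 each from A, B, C, D = 56*4 = 224 chips; eligible A, B, C, D
Layer 95-107: 13 each from B, C, D = 13*3 = 39 chips; eligible B, C, D

Pot 1: 190 chips, eligible: A, B, C, D, E
Pot 2: 224 chips, eligible: A, B, C, D
Pot 3: 39 chips, eligible: B, C, D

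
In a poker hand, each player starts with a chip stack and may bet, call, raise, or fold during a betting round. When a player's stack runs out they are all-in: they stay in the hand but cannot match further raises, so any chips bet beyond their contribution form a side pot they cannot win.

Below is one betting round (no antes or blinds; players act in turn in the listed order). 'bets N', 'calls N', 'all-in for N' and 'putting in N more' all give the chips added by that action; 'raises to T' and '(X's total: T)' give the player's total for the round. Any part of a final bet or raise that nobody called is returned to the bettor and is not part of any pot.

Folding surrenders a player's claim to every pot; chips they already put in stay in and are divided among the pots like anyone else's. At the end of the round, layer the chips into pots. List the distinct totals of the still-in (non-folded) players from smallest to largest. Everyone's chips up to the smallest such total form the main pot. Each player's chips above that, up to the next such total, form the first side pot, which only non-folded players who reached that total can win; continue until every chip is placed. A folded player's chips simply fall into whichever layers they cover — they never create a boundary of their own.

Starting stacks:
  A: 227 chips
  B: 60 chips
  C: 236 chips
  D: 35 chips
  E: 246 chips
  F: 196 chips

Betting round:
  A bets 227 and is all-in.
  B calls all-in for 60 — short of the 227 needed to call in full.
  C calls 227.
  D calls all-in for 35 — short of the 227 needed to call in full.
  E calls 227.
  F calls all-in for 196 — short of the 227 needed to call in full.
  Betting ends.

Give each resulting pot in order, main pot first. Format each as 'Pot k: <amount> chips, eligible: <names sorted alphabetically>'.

Pot 1: 210 chips, eligible: A, B, C, D, E, F
Pot 2: 125 chips, eligible: A, B, C, E, F
Pot 3: 544 chips, eligible: A, C, E, F
Pot 4: 93 chips, eligible: A, C, E

Derivation:
Contributions: A=227, B=60, C=227, D=35, E=227, F=196
Pot levels (distinct totals of non-folded players): 35, 60, 196, 227
Layer 1-35: 35 each from A, B, C, D, E, F = 35*6 = 210 chips; eligible A, B, C, D, E, F
Layer 36-60: 25 each from A, B, C, E, F = 25*5 = 125 chips; eligible A, B, C, E, F
Layer 61-196: 136 each from A, C, E, F = 136*4 = 544 chips; eligible A, C, E, F
Layer 197-227: 31 each from A, C, E = 31*3 = 93 chips; eligible A, C, E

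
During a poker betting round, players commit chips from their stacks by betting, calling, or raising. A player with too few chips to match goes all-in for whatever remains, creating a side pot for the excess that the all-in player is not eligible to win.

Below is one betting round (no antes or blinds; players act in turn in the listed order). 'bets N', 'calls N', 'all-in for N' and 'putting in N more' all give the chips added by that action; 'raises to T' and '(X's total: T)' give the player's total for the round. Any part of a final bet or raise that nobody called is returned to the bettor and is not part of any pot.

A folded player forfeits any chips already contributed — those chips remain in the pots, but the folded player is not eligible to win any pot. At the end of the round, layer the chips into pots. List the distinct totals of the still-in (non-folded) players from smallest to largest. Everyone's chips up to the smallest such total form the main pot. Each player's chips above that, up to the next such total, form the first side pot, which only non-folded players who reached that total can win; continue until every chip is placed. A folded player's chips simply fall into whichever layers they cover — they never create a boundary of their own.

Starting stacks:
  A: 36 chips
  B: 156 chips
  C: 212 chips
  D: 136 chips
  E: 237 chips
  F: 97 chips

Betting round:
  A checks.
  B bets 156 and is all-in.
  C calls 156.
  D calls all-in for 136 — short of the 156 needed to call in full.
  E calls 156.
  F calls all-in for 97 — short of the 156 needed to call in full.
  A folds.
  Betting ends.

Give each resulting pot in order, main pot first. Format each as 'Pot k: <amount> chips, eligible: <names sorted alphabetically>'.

Contributions: B=156, C=156, D=136, E=156, F=97
Folded: A
Pot levels (distinct totals of non-folded players): 97, 136, 156
Layer 1-97: 97 each from B, C, D, E, F = 97*5 = 485 chips; eligible B, C, D, E, F
Layer 98-136: 39 each from B, C, D, E = 39*4 = 156 chips; eligible B, C, D, E
Layer 137-156: 20 each from B, C, E = 20*3 = 60 chips; eligible B, C, E

Pot 1: 485 chips, eligible: B, C, D, E, F
Pot 2: 156 chips, eligible: B, C, D, E
Pot 3: 60 chips, eligible: B, C, E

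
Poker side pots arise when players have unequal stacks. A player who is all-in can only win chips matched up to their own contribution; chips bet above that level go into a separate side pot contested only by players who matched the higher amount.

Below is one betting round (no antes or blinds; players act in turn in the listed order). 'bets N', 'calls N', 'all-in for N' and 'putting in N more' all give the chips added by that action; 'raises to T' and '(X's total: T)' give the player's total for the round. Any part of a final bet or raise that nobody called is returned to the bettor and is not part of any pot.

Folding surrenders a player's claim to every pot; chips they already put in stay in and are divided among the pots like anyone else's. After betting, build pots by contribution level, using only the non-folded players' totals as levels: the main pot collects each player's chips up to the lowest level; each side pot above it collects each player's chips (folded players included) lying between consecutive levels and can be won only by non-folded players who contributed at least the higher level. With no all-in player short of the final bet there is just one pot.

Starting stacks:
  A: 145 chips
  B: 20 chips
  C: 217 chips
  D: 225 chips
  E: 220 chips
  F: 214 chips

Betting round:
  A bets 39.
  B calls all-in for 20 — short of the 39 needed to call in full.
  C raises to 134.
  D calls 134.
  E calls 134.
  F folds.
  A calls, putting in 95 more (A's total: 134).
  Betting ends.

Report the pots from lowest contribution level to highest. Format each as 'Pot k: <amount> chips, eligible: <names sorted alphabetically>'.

Pot 1: 100 chips, eligible: A, B, C, D, E
Pot 2: 456 chips, eligible: A, C, D, E

Derivation:
Contributions: A=134, B=20, C=134, D=134, E=134
Folded: F
Pot levels (distinct totals of non-folded players): 20, 134
Layer 1-20: 20 each from A, B, C, D, E = 20*5 = 100 chips; eligible A, B, C, D, E
Layer 21-134: 114 each from A, C, D, E = 114*4 = 456 chips; eligible A, C, D, E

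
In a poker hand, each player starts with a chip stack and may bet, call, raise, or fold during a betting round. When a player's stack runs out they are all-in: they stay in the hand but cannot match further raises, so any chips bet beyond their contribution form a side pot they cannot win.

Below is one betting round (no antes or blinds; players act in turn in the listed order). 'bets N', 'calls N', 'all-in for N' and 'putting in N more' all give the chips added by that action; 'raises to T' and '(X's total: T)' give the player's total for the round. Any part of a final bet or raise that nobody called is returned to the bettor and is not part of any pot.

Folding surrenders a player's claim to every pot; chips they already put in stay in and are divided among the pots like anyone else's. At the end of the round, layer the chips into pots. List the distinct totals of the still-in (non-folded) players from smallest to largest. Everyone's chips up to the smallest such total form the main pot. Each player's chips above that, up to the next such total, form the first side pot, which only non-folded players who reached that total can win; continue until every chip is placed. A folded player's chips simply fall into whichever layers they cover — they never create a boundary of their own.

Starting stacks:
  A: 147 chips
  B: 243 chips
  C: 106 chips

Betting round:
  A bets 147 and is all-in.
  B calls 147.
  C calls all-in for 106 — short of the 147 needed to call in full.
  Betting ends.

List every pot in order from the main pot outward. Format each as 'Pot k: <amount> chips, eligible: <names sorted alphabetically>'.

Contributions: A=147, B=147, C=106
Pot levels (distinct totals of non-folded players): 106, 147
Layer 1-106: 106 each from A, B, C = 106*3 = 318 chips; eligible A, B, C
Layer 107-147: 41 each from A, B = 41*2 = 82 chips; eligible A, B

Pot 1: 318 chips, eligible: A, B, C
Pot 2: 82 chips, eligible: A, B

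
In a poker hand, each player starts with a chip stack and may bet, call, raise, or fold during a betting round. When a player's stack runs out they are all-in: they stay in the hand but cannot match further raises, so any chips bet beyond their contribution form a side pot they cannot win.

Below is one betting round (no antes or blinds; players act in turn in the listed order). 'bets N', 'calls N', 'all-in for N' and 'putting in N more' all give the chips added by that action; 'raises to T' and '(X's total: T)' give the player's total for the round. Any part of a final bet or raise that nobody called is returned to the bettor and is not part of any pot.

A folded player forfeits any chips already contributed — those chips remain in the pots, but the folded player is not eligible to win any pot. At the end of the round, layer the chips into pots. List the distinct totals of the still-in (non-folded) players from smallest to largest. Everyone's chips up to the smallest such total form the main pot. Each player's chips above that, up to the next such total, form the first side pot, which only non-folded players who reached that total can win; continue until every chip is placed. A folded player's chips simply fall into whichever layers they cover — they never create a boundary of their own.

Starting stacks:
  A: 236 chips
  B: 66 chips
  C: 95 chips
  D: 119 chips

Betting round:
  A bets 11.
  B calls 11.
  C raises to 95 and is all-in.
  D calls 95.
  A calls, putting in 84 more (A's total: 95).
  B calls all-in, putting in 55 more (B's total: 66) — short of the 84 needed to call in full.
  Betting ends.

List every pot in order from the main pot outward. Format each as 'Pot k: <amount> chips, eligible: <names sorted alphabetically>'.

Pot 1: 264 chips, eligible: A, B, C, D
Pot 2: 87 chips, eligible: A, C, D

Derivation:
Contributions: A=95, B=66, C=95, D=95
Pot levels (distinct totals of non-folded players): 66, 95
Layer 1-66: 66 each from A, B, C, D = 66*4 = 264 chips; eligible A, B, C, D
Layer 67-95: 29 each from A, C, D = 29*3 = 87 chips; eligible A, C, D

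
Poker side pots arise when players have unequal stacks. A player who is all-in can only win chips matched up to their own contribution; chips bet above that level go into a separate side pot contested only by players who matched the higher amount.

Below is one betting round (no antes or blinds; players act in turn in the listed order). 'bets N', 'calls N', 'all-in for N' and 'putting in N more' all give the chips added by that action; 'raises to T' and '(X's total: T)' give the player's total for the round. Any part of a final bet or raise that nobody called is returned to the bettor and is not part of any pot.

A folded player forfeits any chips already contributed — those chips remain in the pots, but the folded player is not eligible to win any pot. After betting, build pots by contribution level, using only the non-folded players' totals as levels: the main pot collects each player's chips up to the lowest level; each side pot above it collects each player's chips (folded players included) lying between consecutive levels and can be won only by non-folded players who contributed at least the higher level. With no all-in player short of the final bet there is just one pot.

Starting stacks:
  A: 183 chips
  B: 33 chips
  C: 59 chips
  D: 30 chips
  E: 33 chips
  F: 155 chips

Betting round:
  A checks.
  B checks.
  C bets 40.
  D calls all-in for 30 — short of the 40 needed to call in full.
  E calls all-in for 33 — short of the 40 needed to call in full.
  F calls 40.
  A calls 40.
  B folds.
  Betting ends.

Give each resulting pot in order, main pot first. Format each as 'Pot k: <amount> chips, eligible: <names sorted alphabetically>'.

Contributions: A=40, C=40, D=30, E=33, F=40
Folded: B
Pot levels (distinct totals of non-folded players): 30, 33, 40
Layer 1-30: 30 each from A, C, D, E, F = 30*5 = 150 chips; eligible A, C, D, E, F
Layer 31-33: 3 each from A, C, E, F = 3*4 = 12 chips; eligible A, C, E, F
Layer 34-40: 7 each from A, C, F = 7*3 = 21 chips; eligible A, C, F

Pot 1: 150 chips, eligible: A, C, D, E, F
Pot 2: 12 chips, eligible: A, C, E, F
Pot 3: 21 chips, eligible: A, C, F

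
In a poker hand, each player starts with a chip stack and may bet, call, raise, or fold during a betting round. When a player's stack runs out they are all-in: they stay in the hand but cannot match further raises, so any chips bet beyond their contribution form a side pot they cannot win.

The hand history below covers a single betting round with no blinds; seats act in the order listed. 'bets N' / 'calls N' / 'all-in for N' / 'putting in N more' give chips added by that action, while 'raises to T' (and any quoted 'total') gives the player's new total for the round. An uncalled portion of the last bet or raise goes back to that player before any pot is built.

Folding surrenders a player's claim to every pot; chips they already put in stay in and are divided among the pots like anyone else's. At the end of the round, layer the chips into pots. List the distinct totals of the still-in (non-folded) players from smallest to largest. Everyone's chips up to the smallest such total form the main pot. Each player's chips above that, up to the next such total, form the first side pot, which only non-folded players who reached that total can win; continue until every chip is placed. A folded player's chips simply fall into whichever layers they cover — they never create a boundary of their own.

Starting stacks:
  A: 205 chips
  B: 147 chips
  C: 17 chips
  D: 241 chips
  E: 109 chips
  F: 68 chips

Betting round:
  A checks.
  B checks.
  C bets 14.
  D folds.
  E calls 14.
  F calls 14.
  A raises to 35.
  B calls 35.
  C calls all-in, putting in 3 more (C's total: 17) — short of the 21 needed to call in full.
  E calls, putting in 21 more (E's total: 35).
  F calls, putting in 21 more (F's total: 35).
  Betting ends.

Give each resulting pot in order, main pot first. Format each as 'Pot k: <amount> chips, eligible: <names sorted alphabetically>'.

Pot 1: 85 chips, eligible: A, B, C, E, F
Pot 2: 72 chips, eligible: A, B, E, F

Derivation:
Contributions: A=35, B=35, C=17, E=35, F=35
Folded: D
Pot levels (distinct totals of non-folded players): 17, 35
Layer 1-17: 17 each from A, B, C, E, F = 17*5 = 85 chips; eligible A, B, C, E, F
Layer 18-35: 18 each from A, B, E, F = 18*4 = 72 chips; eligible A, B, E, F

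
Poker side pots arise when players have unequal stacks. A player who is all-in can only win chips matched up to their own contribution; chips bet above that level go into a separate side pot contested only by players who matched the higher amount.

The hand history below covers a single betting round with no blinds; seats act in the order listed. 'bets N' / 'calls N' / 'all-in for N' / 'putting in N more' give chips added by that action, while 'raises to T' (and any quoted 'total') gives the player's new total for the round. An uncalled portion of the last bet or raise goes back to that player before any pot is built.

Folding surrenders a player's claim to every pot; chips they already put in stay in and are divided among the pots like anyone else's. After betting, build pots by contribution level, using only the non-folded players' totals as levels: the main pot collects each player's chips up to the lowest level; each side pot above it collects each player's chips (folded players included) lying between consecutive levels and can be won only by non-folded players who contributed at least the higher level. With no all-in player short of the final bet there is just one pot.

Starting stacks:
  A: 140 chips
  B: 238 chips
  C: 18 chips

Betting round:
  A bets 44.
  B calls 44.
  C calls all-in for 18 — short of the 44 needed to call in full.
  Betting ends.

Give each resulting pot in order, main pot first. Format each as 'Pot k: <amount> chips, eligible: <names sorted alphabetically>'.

Pot 1: 54 chips, eligible: A, B, C
Pot 2: 52 chips, eligible: A, B

Derivation:
Contributions: A=44, B=44, C=18
Pot levels (distinct totals of non-folded players): 18, 44
Layer 1-18: 18 each from A, B, C = 18*3 = 54 chips; eligible A, B, C
Layer 19-44: 26 each from A, B = 26*2 = 52 chips; eligible A, B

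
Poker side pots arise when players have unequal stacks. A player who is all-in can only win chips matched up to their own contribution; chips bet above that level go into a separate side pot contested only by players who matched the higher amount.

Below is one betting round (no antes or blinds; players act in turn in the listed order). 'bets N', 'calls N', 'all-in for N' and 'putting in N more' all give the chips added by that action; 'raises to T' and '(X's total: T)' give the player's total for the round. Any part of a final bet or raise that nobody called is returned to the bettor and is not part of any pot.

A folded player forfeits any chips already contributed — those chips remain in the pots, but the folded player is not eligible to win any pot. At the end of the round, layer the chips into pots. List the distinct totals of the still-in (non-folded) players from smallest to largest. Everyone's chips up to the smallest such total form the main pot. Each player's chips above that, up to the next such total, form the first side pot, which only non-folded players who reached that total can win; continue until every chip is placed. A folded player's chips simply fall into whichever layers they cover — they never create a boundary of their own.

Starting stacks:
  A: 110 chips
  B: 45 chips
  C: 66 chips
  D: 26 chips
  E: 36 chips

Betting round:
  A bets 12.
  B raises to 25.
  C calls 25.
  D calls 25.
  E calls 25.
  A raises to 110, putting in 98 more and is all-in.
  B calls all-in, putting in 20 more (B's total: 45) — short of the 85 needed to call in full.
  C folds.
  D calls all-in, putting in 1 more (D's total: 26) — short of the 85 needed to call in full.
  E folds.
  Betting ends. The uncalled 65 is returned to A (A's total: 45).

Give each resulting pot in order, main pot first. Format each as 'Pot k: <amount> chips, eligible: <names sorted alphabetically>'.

Contributions (after 65 returned to A): A=45, B=45, C=25, D=26, E=25
Folded: C, E
Pot levels (distinct totals of non-folded players): 26, 45
Layer 1-26: A 26 + B 26 + C 25 + D 26 + E 25 = 128 chips; eligible A, B, D
Layer 27-45: 19 each from A, B = 19*2 = 38 chips; eligible A, B

Pot 1: 128 chips, eligible: A, B, D
Pot 2: 38 chips, eligible: A, B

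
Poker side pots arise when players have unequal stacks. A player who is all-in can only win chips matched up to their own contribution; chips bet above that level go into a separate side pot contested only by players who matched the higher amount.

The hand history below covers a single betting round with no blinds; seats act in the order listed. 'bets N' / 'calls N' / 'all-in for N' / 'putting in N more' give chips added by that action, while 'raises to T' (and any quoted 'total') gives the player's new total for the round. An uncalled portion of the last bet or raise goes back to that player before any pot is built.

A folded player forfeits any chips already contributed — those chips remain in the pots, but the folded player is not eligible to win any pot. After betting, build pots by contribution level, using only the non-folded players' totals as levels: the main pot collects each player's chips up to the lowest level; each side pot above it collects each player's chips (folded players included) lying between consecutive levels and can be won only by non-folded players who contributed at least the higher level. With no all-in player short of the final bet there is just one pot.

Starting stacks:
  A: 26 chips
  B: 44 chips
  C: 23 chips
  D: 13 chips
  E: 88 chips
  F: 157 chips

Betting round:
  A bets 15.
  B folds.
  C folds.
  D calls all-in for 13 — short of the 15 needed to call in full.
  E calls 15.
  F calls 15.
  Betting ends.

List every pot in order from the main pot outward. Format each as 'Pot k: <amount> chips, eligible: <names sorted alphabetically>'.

Contributions: A=15, D=13, E=15, F=15
Folded: B, C
Pot levels (distinct totals of non-folded players): 13, 15
Layer 1-13: 13 each from A, D, E, F = 13*4 = 52 chips; eligible A, D, E, F
Layer 14-15: 2 each from A, E, F = 2*3 = 6 chips; eligible A, E, F

Pot 1: 52 chips, eligible: A, D, E, F
Pot 2: 6 chips, eligible: A, E, F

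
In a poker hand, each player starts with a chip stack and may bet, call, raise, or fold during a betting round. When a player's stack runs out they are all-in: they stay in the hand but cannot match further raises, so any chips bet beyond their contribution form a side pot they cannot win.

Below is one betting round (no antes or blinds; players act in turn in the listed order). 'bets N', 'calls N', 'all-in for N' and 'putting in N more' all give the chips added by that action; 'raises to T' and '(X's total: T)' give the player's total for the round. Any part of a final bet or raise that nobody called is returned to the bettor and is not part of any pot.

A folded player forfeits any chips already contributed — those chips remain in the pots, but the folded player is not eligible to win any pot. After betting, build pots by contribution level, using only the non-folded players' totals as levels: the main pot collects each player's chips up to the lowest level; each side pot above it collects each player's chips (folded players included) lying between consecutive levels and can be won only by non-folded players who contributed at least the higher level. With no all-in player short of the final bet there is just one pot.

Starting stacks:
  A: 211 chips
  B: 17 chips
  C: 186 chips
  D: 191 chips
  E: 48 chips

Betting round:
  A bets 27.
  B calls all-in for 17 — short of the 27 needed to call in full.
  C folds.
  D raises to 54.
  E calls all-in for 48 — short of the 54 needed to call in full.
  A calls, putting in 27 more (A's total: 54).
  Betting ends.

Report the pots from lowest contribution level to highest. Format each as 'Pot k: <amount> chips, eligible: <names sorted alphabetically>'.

Pot 1: 68 chips, eligible: A, B, D, E
Pot 2: 93 chips, eligible: A, D, E
Pot 3: 12 chips, eligible: A, D

Derivation:
Contributions: A=54, B=17, D=54, E=48
Folded: C
Pot levels (distinct totals of non-folded players): 17, 48, 54
Layer 1-17: 17 each from A, B, D, E = 17*4 = 68 chips; eligible A, B, D, E
Layer 18-48: 31 each from A, D, E = 31*3 = 93 chips; eligible A, D, E
Layer 49-54: 6 each from A, D = 6*2 = 12 chips; eligible A, D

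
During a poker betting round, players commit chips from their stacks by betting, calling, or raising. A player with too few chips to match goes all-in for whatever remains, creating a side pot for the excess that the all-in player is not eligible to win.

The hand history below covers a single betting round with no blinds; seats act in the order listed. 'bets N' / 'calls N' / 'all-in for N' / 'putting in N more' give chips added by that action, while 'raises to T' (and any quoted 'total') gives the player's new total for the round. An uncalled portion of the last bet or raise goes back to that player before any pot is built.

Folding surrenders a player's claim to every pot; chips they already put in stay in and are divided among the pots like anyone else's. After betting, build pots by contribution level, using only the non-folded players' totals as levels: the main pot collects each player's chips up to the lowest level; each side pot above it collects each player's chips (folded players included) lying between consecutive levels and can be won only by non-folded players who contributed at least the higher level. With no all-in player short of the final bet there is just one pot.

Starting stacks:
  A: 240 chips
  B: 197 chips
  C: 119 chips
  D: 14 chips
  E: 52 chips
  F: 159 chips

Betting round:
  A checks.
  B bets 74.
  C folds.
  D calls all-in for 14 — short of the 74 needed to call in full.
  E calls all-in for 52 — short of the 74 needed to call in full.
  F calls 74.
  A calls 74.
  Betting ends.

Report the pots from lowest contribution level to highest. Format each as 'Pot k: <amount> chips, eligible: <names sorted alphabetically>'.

Contributions: A=74, B=74, D=14, E=52, F=74
Folded: C
Pot levels (distinct totals of non-folded players): 14, 52, 74
Layer 1-14: 14 each from A, B, D, E, F = 14*5 = 70 chips; eligible A, B, D, E, F
Layer 15-52: 38 each from A, B, E, F = 38*4 = 152 chips; eligible A, B, E, F
Layer 53-74: 22 each from A, B, F = 22*3 = 66 chips; eligible A, B, F

Pot 1: 70 chips, eligible: A, B, D, E, F
Pot 2: 152 chips, eligible: A, B, E, F
Pot 3: 66 chips, eligible: A, B, F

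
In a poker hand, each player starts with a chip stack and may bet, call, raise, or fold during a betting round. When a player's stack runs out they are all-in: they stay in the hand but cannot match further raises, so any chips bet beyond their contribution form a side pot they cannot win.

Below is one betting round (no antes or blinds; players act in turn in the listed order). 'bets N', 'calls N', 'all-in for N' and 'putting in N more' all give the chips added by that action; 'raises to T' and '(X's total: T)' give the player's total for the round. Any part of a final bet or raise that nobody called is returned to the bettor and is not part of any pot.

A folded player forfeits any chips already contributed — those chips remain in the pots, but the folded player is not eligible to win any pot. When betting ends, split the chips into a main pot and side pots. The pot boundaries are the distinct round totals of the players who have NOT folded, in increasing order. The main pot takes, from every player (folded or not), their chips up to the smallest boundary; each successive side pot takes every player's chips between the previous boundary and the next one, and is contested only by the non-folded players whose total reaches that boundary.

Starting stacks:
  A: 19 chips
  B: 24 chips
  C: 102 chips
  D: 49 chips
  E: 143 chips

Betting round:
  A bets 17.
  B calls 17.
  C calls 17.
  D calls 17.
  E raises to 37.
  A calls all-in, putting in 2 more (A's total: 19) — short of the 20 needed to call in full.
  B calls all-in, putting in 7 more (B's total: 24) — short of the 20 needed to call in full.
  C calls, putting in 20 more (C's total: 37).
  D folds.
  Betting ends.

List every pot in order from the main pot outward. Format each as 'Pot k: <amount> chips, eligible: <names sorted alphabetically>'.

Contributions: A=19, B=24, C=37, D=17, E=37
Folded: D
Pot levels (distinct totals of non-folded players): 19, 24, 37
Layer 1-19: A 19 + B 19 + C 19 + D 17 + E 19 = 93 chips; eligible A, B, C, E
Layer 20-24: 5 each from B, C, E = 5*3 = 15 chips; eligible B, C, E
Layer 25-37: 13 each from C, E = 13*2 = 26 chips; eligible C, E

Pot 1: 93 chips, eligible: A, B, C, E
Pot 2: 15 chips, eligible: B, C, E
Pot 3: 26 chips, eligible: C, E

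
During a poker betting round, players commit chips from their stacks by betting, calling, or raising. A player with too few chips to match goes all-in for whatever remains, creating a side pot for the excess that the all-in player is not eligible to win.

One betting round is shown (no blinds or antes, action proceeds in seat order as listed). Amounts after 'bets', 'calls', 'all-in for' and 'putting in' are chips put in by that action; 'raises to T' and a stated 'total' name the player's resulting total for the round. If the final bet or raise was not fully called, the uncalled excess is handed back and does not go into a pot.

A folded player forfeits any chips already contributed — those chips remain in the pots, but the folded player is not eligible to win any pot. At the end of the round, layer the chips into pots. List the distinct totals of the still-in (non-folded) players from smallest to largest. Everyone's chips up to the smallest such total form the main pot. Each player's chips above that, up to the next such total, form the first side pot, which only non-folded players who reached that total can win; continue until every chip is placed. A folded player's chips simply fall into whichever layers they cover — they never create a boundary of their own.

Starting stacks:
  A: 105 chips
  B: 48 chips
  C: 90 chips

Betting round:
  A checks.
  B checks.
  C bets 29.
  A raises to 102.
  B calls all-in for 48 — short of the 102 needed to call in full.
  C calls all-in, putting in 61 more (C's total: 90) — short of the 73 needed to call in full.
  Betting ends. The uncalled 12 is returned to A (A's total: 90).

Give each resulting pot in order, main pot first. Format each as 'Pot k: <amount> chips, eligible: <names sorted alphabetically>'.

Contributions (after 12 returned to A): A=90, B=48, C=90
Pot levels (distinct totals of non-folded players): 48, 90
Layer 1-48: 48 each from A, B, C = 48*3 = 144 chips; eligible A, B, C
Layer 49-90: 42 each from A, C = 42*2 = 84 chips; eligible A, C

Pot 1: 144 chips, eligible: A, B, C
Pot 2: 84 chips, eligible: A, C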